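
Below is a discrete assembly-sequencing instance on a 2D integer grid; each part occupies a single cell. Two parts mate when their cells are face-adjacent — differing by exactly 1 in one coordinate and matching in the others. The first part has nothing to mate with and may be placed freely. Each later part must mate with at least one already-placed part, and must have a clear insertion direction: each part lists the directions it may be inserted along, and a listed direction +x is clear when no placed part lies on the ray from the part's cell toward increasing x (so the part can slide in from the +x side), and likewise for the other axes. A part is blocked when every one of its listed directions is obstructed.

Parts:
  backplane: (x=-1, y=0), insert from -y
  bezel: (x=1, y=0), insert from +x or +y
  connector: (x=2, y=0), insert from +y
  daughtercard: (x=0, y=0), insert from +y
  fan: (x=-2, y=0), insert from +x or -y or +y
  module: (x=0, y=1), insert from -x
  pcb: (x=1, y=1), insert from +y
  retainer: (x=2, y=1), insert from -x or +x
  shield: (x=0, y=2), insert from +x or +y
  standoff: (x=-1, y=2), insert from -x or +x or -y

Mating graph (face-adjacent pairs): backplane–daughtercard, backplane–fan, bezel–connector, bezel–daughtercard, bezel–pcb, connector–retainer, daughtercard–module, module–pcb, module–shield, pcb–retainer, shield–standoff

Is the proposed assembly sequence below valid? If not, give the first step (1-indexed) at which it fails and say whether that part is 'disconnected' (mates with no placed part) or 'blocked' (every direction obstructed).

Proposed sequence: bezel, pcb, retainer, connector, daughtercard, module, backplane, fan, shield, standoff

Invalid at step 4 (blocked)

1. bezel@(1, 0) [+x clear] — {bezel}
2. pcb@(1, 1) [+y clear] — {bezel, pcb}
3. retainer@(2, 1) [+x clear] — {bezel, pcb, retainer}
4. connector@(2, 0) — +y all obstructed ⇒ blocked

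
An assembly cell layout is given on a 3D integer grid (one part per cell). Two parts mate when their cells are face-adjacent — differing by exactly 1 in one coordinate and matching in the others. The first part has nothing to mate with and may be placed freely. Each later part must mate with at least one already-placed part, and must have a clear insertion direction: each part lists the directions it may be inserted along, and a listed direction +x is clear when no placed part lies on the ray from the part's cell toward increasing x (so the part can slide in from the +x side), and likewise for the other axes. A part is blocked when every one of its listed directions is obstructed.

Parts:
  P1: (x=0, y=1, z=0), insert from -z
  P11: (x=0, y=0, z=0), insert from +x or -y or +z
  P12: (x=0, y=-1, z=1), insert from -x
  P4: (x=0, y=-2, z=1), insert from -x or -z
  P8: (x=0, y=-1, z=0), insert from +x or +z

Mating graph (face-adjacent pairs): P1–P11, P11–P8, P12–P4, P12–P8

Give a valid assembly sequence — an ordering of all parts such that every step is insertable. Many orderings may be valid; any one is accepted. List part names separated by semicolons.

1. P11@(0, 0, 0) [+x clear] — {P11}
2. P8@(0, -1, 0) [+x clear] — {P11, P8}
3. P1@(0, 1, 0) [-z clear] — {P1, P11, P8}
4. P12@(0, -1, 1) [-x clear] — {P1, P11, P12, P8}
5. P4@(0, -2, 1) [-x clear] — {P1, P11, P12, P4, P8}

P11; P8; P1; P12; P4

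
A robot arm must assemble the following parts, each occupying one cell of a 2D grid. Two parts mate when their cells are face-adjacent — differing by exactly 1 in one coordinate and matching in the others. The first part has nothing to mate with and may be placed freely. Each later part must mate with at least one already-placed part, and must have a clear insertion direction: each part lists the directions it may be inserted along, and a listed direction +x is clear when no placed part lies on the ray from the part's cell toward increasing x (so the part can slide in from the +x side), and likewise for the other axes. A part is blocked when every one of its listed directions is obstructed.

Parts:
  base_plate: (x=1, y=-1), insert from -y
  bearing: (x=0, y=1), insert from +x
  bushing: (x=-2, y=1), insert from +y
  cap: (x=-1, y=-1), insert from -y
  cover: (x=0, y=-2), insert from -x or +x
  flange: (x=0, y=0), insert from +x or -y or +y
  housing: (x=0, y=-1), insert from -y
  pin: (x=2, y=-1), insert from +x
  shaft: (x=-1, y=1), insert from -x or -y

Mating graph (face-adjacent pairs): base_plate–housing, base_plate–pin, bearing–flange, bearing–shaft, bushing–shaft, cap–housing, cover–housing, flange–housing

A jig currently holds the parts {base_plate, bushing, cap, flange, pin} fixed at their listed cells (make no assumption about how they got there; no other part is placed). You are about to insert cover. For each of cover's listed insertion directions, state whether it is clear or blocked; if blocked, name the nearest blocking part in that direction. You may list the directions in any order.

+x: clear; -x: clear

-x: ray from cover(0, -2) has no placed part ⇒ clear
+x: ray from cover(0, -2) has no placed part ⇒ clear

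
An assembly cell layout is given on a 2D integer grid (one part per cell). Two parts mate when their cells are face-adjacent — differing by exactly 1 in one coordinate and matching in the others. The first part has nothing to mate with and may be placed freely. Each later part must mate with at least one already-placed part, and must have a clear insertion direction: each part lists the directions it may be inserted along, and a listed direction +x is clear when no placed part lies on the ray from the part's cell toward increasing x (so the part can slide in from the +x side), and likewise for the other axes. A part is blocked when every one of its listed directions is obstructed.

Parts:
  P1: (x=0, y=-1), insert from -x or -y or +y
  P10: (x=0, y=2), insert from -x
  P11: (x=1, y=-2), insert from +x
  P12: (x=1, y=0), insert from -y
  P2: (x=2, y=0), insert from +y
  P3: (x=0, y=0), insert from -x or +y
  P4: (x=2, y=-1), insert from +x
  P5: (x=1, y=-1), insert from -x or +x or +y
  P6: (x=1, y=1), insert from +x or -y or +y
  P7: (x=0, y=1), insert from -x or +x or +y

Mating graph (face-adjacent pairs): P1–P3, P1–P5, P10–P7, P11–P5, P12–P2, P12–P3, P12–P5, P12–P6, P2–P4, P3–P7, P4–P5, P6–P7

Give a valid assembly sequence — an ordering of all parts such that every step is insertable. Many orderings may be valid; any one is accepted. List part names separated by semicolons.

P10; P7; P6; P12; P5; P11; P4; P2; P1; P3

1. P10@(0, 2) [-x clear] — {P10}
2. P7@(0, 1) [-x clear] — {P10, P7}
3. P6@(1, 1) [+x clear] — {P10, P6, P7}
4. P12@(1, 0) [-y clear] — {P10, P12, P6, P7}
5. P5@(1, -1) [-x clear] — {P10, P12, P5, P6, P7}
6. P11@(1, -2) [+x clear] — {P10, P11, P12, P5, P6, P7}
7. P4@(2, -1) [+x clear] — {P10, P11, P12, P4, P5, P6, P7}
8. P2@(2, 0) [+y clear] — {P10, P11, P12, P2, P4, P5, P6, P7}
9. P1@(0, -1) [-x clear] — {P1, P10, P11, P12, P2, P4, P5, P6, P7}
10. P3@(0, 0) [-x clear] — {P1, P10, P11, P12, P2, P3, P4, P5, P6, P7}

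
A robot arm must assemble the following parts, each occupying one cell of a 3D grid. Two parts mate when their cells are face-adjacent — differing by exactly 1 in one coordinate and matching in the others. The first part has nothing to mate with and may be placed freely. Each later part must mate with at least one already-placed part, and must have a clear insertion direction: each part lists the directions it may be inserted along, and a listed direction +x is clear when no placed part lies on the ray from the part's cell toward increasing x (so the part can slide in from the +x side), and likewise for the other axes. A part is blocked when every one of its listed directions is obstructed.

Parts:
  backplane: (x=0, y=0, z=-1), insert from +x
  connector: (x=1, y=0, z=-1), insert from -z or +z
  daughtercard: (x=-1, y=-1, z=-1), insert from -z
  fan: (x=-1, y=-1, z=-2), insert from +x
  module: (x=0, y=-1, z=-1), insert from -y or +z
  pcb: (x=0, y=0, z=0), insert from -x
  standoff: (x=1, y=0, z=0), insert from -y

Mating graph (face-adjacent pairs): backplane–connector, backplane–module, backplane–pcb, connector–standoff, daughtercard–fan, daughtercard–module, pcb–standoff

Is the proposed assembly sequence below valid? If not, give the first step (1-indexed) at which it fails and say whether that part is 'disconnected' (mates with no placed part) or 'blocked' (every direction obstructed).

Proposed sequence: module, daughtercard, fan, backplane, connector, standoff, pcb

1. module@(0, -1, -1) [-y clear] — {module}
2. daughtercard@(-1, -1, -1) [-z clear] — {daughtercard, module}
3. fan@(-1, -1, -2) [+x clear] — {daughtercard, fan, module}
4. backplane@(0, 0, -1) [+x clear] — {backplane, daughtercard, fan, module}
5. connector@(1, 0, -1) [-z clear] — {backplane, connector, daughtercard, fan, module}
6. standoff@(1, 0, 0) [-y clear] — {backplane, connector, daughtercard, fan, module, standoff}
7. pcb@(0, 0, 0) [-x clear] — {backplane, connector, daughtercard, fan, module, pcb, standoff}

Valid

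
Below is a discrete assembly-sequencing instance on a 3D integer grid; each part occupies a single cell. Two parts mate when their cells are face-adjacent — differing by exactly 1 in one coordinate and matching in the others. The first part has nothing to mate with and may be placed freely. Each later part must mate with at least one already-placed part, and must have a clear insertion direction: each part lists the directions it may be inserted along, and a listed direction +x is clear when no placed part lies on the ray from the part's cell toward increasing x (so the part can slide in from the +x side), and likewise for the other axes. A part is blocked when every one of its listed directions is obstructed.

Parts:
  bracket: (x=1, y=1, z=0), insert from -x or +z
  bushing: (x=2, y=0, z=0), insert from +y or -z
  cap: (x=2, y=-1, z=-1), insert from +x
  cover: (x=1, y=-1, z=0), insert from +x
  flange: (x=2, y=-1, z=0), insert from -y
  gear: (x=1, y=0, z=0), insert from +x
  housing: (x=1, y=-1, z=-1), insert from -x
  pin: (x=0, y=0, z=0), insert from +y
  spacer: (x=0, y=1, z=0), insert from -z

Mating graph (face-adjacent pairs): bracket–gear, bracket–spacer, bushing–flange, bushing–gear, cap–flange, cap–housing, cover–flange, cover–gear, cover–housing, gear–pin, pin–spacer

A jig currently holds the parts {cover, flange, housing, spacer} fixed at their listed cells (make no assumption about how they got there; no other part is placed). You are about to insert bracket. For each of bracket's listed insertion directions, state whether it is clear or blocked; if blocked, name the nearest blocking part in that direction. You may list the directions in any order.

+z: clear; -x: blocked by spacer

-x: nearest on ray is spacer@(0, 1, 0) ⇒ blocked
+z: ray from bracket(1, 1, 0) has no placed part ⇒ clear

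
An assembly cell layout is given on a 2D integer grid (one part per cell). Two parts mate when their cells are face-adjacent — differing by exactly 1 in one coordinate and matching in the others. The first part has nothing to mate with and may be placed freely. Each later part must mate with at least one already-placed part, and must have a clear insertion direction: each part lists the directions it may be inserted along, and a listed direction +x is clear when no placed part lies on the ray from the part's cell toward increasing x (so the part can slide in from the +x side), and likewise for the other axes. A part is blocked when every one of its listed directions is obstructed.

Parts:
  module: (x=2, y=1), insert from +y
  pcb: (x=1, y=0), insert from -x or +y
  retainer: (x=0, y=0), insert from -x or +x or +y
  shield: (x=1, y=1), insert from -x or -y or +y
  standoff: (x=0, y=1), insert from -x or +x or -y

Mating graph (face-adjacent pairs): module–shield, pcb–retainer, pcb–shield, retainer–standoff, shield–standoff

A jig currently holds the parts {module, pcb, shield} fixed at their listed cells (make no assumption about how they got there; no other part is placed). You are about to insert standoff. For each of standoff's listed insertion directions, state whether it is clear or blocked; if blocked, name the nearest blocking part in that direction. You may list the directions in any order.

+x: blocked by shield; -x: clear; -y: clear

-x: ray from standoff(0, 1) has no placed part ⇒ clear
+x: nearest on ray is shield@(1, 1) ⇒ blocked
-y: ray from standoff(0, 1) has no placed part ⇒ clear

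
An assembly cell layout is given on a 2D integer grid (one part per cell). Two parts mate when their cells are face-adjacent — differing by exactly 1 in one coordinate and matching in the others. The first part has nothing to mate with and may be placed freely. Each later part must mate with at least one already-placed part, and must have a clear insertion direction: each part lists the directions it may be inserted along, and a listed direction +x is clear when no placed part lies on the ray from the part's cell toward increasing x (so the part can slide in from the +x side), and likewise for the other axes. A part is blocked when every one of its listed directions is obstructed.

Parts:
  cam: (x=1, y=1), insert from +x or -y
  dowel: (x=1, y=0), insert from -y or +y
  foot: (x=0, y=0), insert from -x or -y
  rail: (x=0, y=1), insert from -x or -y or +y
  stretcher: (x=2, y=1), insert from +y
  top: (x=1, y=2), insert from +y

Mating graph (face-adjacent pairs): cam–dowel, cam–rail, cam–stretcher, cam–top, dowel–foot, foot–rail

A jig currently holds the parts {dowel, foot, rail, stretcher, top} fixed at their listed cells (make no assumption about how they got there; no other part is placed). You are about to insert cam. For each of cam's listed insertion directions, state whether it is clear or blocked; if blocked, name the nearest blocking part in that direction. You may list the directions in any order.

+x: blocked by stretcher; -y: blocked by dowel

+x: nearest on ray is stretcher@(2, 1) ⇒ blocked
-y: nearest on ray is dowel@(1, 0) ⇒ blocked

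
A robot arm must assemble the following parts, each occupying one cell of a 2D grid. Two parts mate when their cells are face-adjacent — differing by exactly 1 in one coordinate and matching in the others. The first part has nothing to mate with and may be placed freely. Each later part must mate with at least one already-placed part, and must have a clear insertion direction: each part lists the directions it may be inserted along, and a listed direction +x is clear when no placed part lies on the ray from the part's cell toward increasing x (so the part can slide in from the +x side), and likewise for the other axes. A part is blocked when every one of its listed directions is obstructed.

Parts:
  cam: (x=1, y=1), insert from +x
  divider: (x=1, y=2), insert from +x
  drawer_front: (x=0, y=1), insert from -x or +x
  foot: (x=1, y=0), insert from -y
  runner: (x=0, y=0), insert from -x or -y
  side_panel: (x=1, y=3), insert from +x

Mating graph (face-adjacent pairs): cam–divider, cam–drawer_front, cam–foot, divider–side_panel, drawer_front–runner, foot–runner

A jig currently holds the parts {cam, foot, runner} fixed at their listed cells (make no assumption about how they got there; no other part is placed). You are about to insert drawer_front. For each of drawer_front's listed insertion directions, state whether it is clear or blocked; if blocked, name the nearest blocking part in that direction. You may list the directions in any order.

-x: ray from drawer_front(0, 1) has no placed part ⇒ clear
+x: nearest on ray is cam@(1, 1) ⇒ blocked

+x: blocked by cam; -x: clear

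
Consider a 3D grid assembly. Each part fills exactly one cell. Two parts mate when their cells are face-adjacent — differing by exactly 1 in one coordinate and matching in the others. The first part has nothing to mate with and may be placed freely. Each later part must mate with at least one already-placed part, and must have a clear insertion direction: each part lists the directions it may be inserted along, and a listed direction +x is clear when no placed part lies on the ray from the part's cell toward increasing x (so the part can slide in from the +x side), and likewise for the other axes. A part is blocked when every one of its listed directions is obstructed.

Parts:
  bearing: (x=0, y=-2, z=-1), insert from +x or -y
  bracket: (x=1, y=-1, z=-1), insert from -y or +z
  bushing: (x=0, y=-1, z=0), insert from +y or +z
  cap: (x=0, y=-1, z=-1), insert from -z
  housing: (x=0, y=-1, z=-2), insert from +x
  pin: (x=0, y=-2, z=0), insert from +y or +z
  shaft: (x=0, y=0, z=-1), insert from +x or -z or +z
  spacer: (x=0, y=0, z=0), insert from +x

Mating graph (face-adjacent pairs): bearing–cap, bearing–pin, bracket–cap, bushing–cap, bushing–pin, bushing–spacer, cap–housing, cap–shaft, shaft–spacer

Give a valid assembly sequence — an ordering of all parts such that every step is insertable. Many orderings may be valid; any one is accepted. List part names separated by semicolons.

bearing; cap; bracket; shaft; spacer; housing; bushing; pin

1. bearing@(0, -2, -1) [+x clear] — {bearing}
2. cap@(0, -1, -1) [-z clear] — {bearing, cap}
3. bracket@(1, -1, -1) [-y clear] — {bearing, bracket, cap}
4. shaft@(0, 0, -1) [+x clear] — {bearing, bracket, cap, shaft}
5. spacer@(0, 0, 0) [+x clear] — {bearing, bracket, cap, shaft, spacer}
6. housing@(0, -1, -2) [+x clear] — {bearing, bracket, cap, housing, shaft, spacer}
7. bushing@(0, -1, 0) [+z clear] — {bearing, bracket, bushing, cap, housing, shaft, spacer}
8. pin@(0, -2, 0) [+z clear] — {bearing, bracket, bushing, cap, housing, pin, shaft, spacer}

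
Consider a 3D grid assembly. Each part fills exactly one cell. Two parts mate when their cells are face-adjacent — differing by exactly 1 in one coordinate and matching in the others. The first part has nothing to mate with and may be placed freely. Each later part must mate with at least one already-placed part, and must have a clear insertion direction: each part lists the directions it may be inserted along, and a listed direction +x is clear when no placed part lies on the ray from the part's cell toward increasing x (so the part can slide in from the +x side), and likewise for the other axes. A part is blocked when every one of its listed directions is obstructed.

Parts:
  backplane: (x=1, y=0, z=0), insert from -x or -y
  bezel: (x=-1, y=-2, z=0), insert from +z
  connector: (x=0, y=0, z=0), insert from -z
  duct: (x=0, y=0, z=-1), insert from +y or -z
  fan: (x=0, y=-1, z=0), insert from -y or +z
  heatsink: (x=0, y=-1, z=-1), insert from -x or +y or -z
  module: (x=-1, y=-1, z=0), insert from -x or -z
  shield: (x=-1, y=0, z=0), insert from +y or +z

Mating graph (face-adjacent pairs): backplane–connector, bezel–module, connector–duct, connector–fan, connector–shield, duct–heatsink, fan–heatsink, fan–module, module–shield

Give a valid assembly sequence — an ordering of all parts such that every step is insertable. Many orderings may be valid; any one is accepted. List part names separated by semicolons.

1. module@(-1, -1, 0) [-x clear] — {module}
2. bezel@(-1, -2, 0) [+z clear] — {bezel, module}
3. shield@(-1, 0, 0) [+y clear] — {bezel, module, shield}
4. connector@(0, 0, 0) [-z clear] — {bezel, connector, module, shield}
5. backplane@(1, 0, 0) [-y clear] — {backplane, bezel, connector, module, shield}
6. fan@(0, -1, 0) [-y clear] — {backplane, bezel, connector, fan, module, shield}
7. duct@(0, 0, -1) [+y clear] — {backplane, bezel, connector, duct, fan, module, shield}
8. heatsink@(0, -1, -1) [-x clear] — {backplane, bezel, connector, duct, fan, heatsink, module, shield}

module; bezel; shield; connector; backplane; fan; duct; heatsink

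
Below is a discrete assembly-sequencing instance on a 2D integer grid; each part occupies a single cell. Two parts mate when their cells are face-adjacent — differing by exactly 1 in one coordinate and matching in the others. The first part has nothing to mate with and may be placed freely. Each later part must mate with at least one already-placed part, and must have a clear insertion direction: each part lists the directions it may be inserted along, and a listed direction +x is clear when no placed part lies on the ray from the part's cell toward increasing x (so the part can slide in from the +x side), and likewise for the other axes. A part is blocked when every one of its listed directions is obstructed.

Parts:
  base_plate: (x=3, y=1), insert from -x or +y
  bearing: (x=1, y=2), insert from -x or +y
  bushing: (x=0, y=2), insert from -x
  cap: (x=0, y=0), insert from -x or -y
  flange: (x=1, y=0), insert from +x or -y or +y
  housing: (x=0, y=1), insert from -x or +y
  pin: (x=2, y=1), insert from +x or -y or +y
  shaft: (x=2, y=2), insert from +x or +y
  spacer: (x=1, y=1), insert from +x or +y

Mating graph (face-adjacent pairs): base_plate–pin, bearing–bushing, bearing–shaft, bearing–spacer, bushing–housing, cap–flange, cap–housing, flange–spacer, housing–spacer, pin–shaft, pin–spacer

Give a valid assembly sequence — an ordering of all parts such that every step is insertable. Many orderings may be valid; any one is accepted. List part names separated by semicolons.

1. shaft@(2, 2) [+x clear] — {shaft}
2. bearing@(1, 2) [-x clear] — {bearing, shaft}
3. bushing@(0, 2) [-x clear] — {bearing, bushing, shaft}
4. spacer@(1, 1) [+x clear] — {bearing, bushing, shaft, spacer}
5. flange@(1, 0) [+x clear] — {bearing, bushing, flange, shaft, spacer}
6. housing@(0, 1) [-x clear] — {bearing, bushing, flange, housing, shaft, spacer}
7. pin@(2, 1) [+x clear] — {bearing, bushing, flange, housing, pin, shaft, spacer}
8. base_plate@(3, 1) [+y clear] — {base_plate, bearing, bushing, flange, housing, pin, shaft, spacer}
9. cap@(0, 0) [-x clear] — {base_plate, bearing, bushing, cap, flange, housing, pin, shaft, spacer}

shaft; bearing; bushing; spacer; flange; housing; pin; base_plate; cap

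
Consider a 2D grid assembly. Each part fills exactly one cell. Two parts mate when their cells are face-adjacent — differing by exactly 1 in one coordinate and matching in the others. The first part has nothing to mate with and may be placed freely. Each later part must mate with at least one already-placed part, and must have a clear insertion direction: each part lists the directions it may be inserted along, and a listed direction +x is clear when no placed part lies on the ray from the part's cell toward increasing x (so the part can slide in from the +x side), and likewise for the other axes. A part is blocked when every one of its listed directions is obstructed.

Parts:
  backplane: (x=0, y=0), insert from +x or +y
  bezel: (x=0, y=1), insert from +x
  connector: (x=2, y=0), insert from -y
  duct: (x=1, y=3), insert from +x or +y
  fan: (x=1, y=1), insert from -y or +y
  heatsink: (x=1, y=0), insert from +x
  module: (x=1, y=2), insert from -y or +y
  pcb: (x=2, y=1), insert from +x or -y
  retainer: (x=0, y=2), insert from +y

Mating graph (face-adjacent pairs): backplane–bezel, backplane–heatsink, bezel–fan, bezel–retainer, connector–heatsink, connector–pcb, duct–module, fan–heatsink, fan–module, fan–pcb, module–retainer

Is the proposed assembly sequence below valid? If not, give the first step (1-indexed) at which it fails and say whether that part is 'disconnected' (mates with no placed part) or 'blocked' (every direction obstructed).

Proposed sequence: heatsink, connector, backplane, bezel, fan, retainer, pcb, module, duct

Valid

1. heatsink@(1, 0) [+x clear] — {heatsink}
2. connector@(2, 0) [-y clear] — {connector, heatsink}
3. backplane@(0, 0) [+y clear] — {backplane, connector, heatsink}
4. bezel@(0, 1) [+x clear] — {backplane, bezel, connector, heatsink}
5. fan@(1, 1) [+y clear] — {backplane, bezel, connector, fan, heatsink}
6. retainer@(0, 2) [+y clear] — {backplane, bezel, connector, fan, heatsink, retainer}
7. pcb@(2, 1) [+x clear] — {backplane, bezel, connector, fan, heatsink, pcb, retainer}
8. module@(1, 2) [+y clear] — {backplane, bezel, connector, fan, heatsink, module, pcb, retainer}
9. duct@(1, 3) [+x clear] — {backplane, bezel, connector, duct, fan, heatsink, module, pcb, retainer}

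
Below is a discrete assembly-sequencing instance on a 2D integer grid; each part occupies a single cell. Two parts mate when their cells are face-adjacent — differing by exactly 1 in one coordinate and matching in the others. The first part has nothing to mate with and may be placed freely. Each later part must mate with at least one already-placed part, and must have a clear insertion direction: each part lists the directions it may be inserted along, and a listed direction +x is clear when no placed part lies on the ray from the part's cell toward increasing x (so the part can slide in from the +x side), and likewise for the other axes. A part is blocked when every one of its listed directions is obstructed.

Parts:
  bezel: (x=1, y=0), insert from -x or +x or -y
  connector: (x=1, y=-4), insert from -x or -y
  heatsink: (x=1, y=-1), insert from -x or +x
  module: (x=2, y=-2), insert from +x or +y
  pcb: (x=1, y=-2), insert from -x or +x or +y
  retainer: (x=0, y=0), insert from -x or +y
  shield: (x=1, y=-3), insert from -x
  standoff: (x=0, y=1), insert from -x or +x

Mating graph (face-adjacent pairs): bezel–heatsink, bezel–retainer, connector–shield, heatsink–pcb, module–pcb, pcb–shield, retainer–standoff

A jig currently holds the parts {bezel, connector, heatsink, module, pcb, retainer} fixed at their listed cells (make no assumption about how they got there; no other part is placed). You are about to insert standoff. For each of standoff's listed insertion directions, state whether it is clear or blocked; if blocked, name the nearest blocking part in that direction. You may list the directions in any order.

+x: clear; -x: clear

-x: ray from standoff(0, 1) has no placed part ⇒ clear
+x: ray from standoff(0, 1) has no placed part ⇒ clear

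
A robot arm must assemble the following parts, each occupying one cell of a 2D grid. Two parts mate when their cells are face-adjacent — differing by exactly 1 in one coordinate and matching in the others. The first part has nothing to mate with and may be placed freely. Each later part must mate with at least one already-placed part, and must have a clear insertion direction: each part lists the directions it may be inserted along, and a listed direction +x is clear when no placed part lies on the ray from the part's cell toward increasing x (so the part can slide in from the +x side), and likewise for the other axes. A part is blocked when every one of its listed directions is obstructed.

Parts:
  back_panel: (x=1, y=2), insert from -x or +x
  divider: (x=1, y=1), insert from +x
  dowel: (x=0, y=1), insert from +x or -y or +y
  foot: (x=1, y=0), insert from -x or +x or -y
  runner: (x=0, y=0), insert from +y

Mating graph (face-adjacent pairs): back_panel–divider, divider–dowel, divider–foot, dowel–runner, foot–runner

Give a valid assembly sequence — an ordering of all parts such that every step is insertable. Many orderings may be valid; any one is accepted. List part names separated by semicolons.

runner; dowel; divider; foot; back_panel

1. runner@(0, 0) [+y clear] — {runner}
2. dowel@(0, 1) [+x clear] — {dowel, runner}
3. divider@(1, 1) [+x clear] — {divider, dowel, runner}
4. foot@(1, 0) [+x clear] — {divider, dowel, foot, runner}
5. back_panel@(1, 2) [-x clear] — {back_panel, divider, dowel, foot, runner}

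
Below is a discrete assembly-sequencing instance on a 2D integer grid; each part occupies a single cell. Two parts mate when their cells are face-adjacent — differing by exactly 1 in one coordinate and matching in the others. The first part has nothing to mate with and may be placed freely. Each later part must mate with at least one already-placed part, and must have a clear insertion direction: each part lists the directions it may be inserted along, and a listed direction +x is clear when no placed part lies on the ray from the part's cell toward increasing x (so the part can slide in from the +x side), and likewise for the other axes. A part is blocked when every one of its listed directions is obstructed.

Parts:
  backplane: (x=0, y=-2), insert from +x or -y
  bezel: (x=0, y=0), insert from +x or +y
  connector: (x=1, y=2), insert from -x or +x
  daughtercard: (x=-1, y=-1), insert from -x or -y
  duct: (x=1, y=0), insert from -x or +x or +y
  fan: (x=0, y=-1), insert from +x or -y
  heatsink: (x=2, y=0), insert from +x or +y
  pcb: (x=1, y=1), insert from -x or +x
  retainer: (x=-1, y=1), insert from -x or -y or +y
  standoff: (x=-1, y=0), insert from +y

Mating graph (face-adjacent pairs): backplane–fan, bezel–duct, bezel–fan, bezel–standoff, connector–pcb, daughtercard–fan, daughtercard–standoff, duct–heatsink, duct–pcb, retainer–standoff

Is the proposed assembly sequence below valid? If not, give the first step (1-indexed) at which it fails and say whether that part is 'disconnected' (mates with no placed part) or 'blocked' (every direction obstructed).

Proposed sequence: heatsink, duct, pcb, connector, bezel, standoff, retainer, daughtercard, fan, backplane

Valid

1. heatsink@(2, 0) [+x clear] — {heatsink}
2. duct@(1, 0) [-x clear] — {duct, heatsink}
3. pcb@(1, 1) [-x clear] — {duct, heatsink, pcb}
4. connector@(1, 2) [-x clear] — {connector, duct, heatsink, pcb}
5. bezel@(0, 0) [+y clear] — {bezel, connector, duct, heatsink, pcb}
6. standoff@(-1, 0) [+y clear] — {bezel, connector, duct, heatsink, pcb, standoff}
7. retainer@(-1, 1) [-x clear] — {bezel, connector, duct, heatsink, pcb, retainer, standoff}
8. daughtercard@(-1, -1) [-x clear] — {bezel, connector, daughtercard, duct, heatsink, pcb, retainer, standoff}
9. fan@(0, -1) [+x clear] — {bezel, connector, daughtercard, duct, fan, heatsink, pcb, retainer, standoff}
10. backplane@(0, -2) [+x clear] — {backplane, bezel, connector, daughtercard, duct, fan, heatsink, pcb, retainer, standoff}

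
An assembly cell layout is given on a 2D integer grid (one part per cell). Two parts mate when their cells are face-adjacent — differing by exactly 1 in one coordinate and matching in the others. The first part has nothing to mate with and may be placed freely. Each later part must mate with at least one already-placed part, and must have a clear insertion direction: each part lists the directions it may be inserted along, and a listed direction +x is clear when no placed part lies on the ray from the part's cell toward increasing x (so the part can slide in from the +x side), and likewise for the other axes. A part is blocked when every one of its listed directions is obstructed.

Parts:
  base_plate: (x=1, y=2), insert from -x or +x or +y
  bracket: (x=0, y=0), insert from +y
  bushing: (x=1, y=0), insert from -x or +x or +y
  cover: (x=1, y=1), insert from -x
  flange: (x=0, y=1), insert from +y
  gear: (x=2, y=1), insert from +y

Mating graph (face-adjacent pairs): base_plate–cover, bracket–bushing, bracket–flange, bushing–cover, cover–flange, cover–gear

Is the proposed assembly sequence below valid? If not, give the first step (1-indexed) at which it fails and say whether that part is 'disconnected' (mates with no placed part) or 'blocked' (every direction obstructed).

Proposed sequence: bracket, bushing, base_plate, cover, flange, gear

Invalid at step 3 (disconnected)

1. bracket@(0, 0) [+y clear] — {bracket}
2. bushing@(1, 0) [+x clear] — {bracket, bushing}
3. base_plate@(1, 2) — no placed neighbour ⇒ disconnected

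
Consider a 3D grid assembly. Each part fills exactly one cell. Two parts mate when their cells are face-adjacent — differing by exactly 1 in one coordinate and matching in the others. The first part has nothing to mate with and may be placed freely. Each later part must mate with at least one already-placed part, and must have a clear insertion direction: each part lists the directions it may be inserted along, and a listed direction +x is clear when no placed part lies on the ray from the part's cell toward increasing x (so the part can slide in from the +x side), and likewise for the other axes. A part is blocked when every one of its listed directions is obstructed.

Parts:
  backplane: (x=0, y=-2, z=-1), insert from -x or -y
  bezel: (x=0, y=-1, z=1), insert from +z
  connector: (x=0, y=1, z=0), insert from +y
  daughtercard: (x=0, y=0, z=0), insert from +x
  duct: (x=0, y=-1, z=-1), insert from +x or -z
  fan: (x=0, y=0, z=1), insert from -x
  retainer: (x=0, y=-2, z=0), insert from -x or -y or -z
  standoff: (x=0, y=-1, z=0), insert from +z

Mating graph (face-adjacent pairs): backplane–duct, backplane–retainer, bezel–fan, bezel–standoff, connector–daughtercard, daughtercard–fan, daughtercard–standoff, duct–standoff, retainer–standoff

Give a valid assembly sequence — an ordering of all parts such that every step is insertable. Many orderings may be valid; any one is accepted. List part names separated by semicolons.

1. connector@(0, 1, 0) [+y clear] — {connector}
2. daughtercard@(0, 0, 0) [+x clear] — {connector, daughtercard}
3. fan@(0, 0, 1) [-x clear] — {connector, daughtercard, fan}
4. standoff@(0, -1, 0) [+z clear] — {connector, daughtercard, fan, standoff}
5. retainer@(0, -2, 0) [-x clear] — {connector, daughtercard, fan, retainer, standoff}
6. backplane@(0, -2, -1) [-x clear] — {backplane, connector, daughtercard, fan, retainer, standoff}
7. duct@(0, -1, -1) [+x clear] — {backplane, connector, daughtercard, duct, fan, retainer, standoff}
8. bezel@(0, -1, 1) [+z clear] — {backplane, bezel, connector, daughtercard, duct, fan, retainer, standoff}

connector; daughtercard; fan; standoff; retainer; backplane; duct; bezel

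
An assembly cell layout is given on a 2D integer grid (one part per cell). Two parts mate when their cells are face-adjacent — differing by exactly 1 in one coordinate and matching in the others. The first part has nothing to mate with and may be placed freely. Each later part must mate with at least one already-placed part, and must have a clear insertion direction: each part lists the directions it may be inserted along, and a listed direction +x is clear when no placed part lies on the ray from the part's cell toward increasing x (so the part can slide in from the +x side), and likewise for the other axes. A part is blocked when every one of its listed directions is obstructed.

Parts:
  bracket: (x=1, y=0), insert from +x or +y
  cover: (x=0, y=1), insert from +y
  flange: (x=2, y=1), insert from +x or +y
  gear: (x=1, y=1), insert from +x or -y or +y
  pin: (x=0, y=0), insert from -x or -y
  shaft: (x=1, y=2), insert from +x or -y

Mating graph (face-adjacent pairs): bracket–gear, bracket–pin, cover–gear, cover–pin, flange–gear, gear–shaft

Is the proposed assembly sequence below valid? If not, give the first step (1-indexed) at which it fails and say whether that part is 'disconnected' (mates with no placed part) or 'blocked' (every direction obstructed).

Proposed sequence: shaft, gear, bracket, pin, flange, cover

Valid

1. shaft@(1, 2) [+x clear] — {shaft}
2. gear@(1, 1) [+x clear] — {gear, shaft}
3. bracket@(1, 0) [+x clear] — {bracket, gear, shaft}
4. pin@(0, 0) [-x clear] — {bracket, gear, pin, shaft}
5. flange@(2, 1) [+x clear] — {bracket, flange, gear, pin, shaft}
6. cover@(0, 1) [+y clear] — {bracket, cover, flange, gear, pin, shaft}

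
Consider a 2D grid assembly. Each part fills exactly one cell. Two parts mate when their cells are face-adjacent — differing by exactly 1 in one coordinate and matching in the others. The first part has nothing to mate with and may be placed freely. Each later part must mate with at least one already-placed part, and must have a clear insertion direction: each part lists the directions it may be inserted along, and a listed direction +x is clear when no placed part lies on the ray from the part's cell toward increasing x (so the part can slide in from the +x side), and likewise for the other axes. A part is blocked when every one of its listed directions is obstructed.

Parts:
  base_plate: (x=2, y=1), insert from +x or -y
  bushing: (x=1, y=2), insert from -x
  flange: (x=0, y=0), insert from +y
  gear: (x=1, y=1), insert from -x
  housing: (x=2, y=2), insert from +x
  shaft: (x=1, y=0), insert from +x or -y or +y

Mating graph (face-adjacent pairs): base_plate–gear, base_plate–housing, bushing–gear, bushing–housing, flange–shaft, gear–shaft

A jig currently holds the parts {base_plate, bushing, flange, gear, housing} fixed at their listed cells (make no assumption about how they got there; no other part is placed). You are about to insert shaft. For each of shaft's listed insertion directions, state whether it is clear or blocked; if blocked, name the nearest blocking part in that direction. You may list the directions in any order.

+x: clear; +y: blocked by gear; -y: clear

+x: ray from shaft(1, 0) has no placed part ⇒ clear
-y: ray from shaft(1, 0) has no placed part ⇒ clear
+y: nearest on ray is gear@(1, 1) ⇒ blocked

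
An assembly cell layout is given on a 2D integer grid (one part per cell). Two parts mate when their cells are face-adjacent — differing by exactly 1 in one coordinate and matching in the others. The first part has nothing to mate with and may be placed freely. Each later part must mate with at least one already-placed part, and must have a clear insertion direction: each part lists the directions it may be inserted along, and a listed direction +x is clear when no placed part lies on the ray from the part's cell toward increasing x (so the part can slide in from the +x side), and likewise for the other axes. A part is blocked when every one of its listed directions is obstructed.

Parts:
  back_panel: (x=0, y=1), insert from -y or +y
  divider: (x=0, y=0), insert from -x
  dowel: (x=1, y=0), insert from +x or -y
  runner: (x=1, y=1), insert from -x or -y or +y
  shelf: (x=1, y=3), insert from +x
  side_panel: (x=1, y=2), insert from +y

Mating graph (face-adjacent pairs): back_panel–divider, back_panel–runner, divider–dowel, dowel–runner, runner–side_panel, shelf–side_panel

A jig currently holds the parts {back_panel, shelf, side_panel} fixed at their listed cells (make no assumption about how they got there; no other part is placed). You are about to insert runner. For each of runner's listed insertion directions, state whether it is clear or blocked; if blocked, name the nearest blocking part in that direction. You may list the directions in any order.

-x: nearest on ray is back_panel@(0, 1) ⇒ blocked
-y: ray from runner(1, 1) has no placed part ⇒ clear
+y: nearest on ray is side_panel@(1, 2) ⇒ blocked

+y: blocked by side_panel; -x: blocked by back_panel; -y: clear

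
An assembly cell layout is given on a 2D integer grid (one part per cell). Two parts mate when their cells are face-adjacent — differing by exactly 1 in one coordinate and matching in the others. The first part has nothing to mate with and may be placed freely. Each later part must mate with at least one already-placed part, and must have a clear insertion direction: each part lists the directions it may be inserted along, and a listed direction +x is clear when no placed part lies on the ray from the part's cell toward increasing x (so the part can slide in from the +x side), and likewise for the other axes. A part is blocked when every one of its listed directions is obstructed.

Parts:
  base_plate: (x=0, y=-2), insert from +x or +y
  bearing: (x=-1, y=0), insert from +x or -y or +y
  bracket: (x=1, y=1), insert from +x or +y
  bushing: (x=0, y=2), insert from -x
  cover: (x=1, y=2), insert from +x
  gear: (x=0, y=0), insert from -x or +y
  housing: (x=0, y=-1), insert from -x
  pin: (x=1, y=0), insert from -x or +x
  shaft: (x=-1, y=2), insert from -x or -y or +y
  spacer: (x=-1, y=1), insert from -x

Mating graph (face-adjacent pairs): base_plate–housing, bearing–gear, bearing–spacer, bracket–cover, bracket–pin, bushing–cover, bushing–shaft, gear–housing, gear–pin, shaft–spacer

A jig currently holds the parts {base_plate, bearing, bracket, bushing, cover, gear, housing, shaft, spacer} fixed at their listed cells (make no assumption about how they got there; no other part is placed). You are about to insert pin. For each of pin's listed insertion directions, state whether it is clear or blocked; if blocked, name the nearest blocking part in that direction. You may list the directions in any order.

+x: clear; -x: blocked by gear

-x: nearest on ray is gear@(0, 0) ⇒ blocked
+x: ray from pin(1, 0) has no placed part ⇒ clear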